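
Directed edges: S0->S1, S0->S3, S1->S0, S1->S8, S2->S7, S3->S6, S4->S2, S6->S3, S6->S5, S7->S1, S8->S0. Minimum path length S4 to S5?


BFS layer-by-layer from S4:
  dist 0: {S4}
  dist 1: {S2}
  dist 2: {S7}
  dist 3: {S1}
  dist 4: {S0, S8}
  dist 5: {S3}
  dist 6: {S6}
  dist 7: {S5}
  -> S5 reached at distance 7
Shortest path length = 7

7


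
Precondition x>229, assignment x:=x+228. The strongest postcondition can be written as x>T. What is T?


Formula: sp(P, x:=E) = exists old_x. (x = E[old_x/x]) AND P[old_x/x] (old_x is the value of x before the assignment; eliminate old_x by solving x = E[old_x/x] for old_x)
Step 1: Precondition P: x>229, i.e. old_x > 229
Step 2: Assignment gives x = old_x + 228, so old_x = x - 228
Step 3: Substitute into P: x - 228 > 229
Step 4: Simplify: x > 229+228 = 457

457


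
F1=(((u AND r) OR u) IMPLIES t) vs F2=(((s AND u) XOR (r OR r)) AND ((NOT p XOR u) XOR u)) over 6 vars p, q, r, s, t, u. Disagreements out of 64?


F1 = (((u AND r) OR u) IMPLIES t)
F2 = (((s AND u) XOR (r OR r)) AND ((NOT p XOR u) XOR u))
Evaluate both on each of 64 rows (bits = p,q,r,s,t,u):
  row 0 [000000]: F1=1 F2=0 (differ) -> 1
  row 1 [000001]: F1=0 F2=0 -> 0
  row 2 [000010]: F1=1 F2=0 (differ) -> 1
  row 3 [000011]: F1=1 F2=0 (differ) -> 1
  row 4 [000100]: F1=1 F2=0 (differ) -> 1
  (every remaining row is evaluated the same way; all 64 results are listed next)
Full result column, 8 rows per line (p,q,r fixed per line; s,t,u runs 000..111 left to right):
  rows 0-7 [p,q,r=000]: 10111110  (ones: 6)
  rows 8-15 [p,q,r=001]: 01000001  (ones: 2)
  rows 16-23 [p,q,r=010]: 10111110  (ones: 6)
  rows 24-31 [p,q,r=011]: 01000001  (ones: 2)
  rows 32-39 [p,q,r=100]: 10111011  (ones: 6)
  rows 40-47 [p,q,r=101]: 10111011  (ones: 6)
  rows 48-55 [p,q,r=110]: 10111011  (ones: 6)
  rows 56-63 [p,q,r=111]: 10111011  (ones: 6)
Disagreements = 6+2+6+2+6+6+6+6 = 40

40


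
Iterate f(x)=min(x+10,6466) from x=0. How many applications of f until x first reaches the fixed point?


Step 1: x=0, cap=6466, increment=10
Step 2: x grows by 10 each step until capped at 6466; fixed point is x=6466
Step 3: iterations = ceil(6466/10) = 647

647


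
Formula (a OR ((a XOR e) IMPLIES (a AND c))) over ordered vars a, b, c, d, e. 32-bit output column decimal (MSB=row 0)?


Formula: (a OR ((a XOR e) IMPLIES (a AND c))) over a, b, c, d, e (32 rows)
Evaluate each row (bits = a,b,c,d,e, MSB first):
  row 0 [00000]: (0 OR ((0 XOR 0) IMPLIES (0 AND 0))) -> 1
  row 1 [00001]: (0 OR ((0 XOR 1) IMPLIES (0 AND 0))) -> 0
  row 2 [00010]: (0 OR ((0 XOR 0) IMPLIES (0 AND 0))) -> 1
  row 3 [00011]: (0 OR ((0 XOR 1) IMPLIES (0 AND 0))) -> 0
  row 4 [00100]: (0 OR ((0 XOR 0) IMPLIES (0 AND 1))) -> 1
  row 5 [00101]: (0 OR ((0 XOR 1) IMPLIES (0 AND 1))) -> 0
  row 6 [00110]: (0 OR ((0 XOR 0) IMPLIES (0 AND 1))) -> 1
  row 7 [00111]: (0 OR ((0 XOR 1) IMPLIES (0 AND 1))) -> 0
  row 8 [01000]: (0 OR ((0 XOR 0) IMPLIES (0 AND 0))) -> 1
  row 9 [01001]: (0 OR ((0 XOR 1) IMPLIES (0 AND 0))) -> 0
  row 10 [01010]: (0 OR ((0 XOR 0) IMPLIES (0 AND 0))) -> 1
  row 11 [01011]: (0 OR ((0 XOR 1) IMPLIES (0 AND 0))) -> 0
  row 12 [01100]: (0 OR ((0 XOR 0) IMPLIES (0 AND 1))) -> 1
  row 13 [01101]: (0 OR ((0 XOR 1) IMPLIES (0 AND 1))) -> 0
  row 14 [01110]: (0 OR ((0 XOR 0) IMPLIES (0 AND 1))) -> 1
  row 15 [01111]: (0 OR ((0 XOR 1) IMPLIES (0 AND 1))) -> 0
  row 16 [10000]: (1 OR ((1 XOR 0) IMPLIES (1 AND 0))) -> 1
  row 17 [10001]: (1 OR ((1 XOR 1) IMPLIES (1 AND 0))) -> 1
  row 18 [10010]: (1 OR ((1 XOR 0) IMPLIES (1 AND 0))) -> 1
  row 19 [10011]: (1 OR ((1 XOR 1) IMPLIES (1 AND 0))) -> 1
  row 20 [10100]: (1 OR ((1 XOR 0) IMPLIES (1 AND 1))) -> 1
  row 21 [10101]: (1 OR ((1 XOR 1) IMPLIES (1 AND 1))) -> 1
  row 22 [10110]: (1 OR ((1 XOR 0) IMPLIES (1 AND 1))) -> 1
  row 23 [10111]: (1 OR ((1 XOR 1) IMPLIES (1 AND 1))) -> 1
  row 24 [11000]: (1 OR ((1 XOR 0) IMPLIES (1 AND 0))) -> 1
  row 25 [11001]: (1 OR ((1 XOR 1) IMPLIES (1 AND 0))) -> 1
  row 26 [11010]: (1 OR ((1 XOR 0) IMPLIES (1 AND 0))) -> 1
  row 27 [11011]: (1 OR ((1 XOR 1) IMPLIES (1 AND 0))) -> 1
  row 28 [11100]: (1 OR ((1 XOR 0) IMPLIES (1 AND 1))) -> 1
  row 29 [11101]: (1 OR ((1 XOR 1) IMPLIES (1 AND 1))) -> 1
  row 30 [11110]: (1 OR ((1 XOR 0) IMPLIES (1 AND 1))) -> 1
  row 31 [11111]: (1 OR ((1 XOR 1) IMPLIES (1 AND 1))) -> 1
Full result column, 4 rows per line (a,b,c fixed per line; d,e runs 00..11 left to right):
  rows 0-3 [a,b,c=000]: 1010  = hex A
  rows 4-7 [a,b,c=001]: 1010  = hex A
  rows 8-11 [a,b,c=010]: 1010  = hex A
  rows 12-15 [a,b,c=011]: 1010  = hex A
  rows 16-19 [a,b,c=100]: 1111  = hex F
  rows 20-23 [a,b,c=101]: 1111  = hex F
  rows 24-27 [a,b,c=110]: 1111  = hex F
  rows 28-31 [a,b,c=111]: 1111  = hex F
Output column (row 0 .. row 31) = 10101010101010101111111111111111
Output column grouped in 4s = 1010 1010 1010 1010 1111 1111 1111 1111 = 0xAAAAFFFF
Convert to decimal digit by digit (value = value*16 + digit):
  A -> 10
  10*16 + 10 (A) = 170
  170*16 + 10 (A) = 2730
  2730*16 + 10 (A) = 43690
  43690*16 + 15 (F) = 699055
  699055*16 + 15 (F) = 11184895
  11184895*16 + 15 (F) = 178958335
  178958335*16 + 15 (F) = 2863333375
Decimal = 2863333375

2863333375


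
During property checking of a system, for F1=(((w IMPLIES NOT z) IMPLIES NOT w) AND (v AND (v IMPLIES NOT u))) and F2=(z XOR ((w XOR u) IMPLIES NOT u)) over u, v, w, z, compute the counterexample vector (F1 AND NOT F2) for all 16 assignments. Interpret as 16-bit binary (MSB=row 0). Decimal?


F1 = (((w IMPLIES NOT z) IMPLIES NOT w) AND (v AND (v IMPLIES NOT u)))
F2 = (z XOR ((w XOR u) IMPLIES NOT u))
Counterexample to F1=>F2 is where F1=1 and F2=0.
Evaluate each row (bits = u,v,w,z, MSB first):
  row 0 [0000]: F1=0 F2=1 -> F1&~F2 -> 0
  row 1 [0001]: F1=0 F2=0 -> F1&~F2 -> 0
  row 2 [0010]: F1=0 F2=1 -> F1&~F2 -> 0
  row 3 [0011]: F1=0 F2=0 -> F1&~F2 -> 0
  row 4 [0100]: F1=1 F2=1 -> F1&~F2 -> 0
  row 5 [0101]: F1=1 F2=0 -> F1&~F2 -> 1
  row 6 [0110]: F1=0 F2=1 -> F1&~F2 -> 0
  row 7 [0111]: F1=1 F2=0 -> F1&~F2 -> 1
  row 8 [1000]: F1=0 F2=0 -> F1&~F2 -> 0
  row 9 [1001]: F1=0 F2=1 -> F1&~F2 -> 0
  row 10 [1010]: F1=0 F2=1 -> F1&~F2 -> 0
  row 11 [1011]: F1=0 F2=0 -> F1&~F2 -> 0
  row 12 [1100]: F1=0 F2=0 -> F1&~F2 -> 0
  row 13 [1101]: F1=0 F2=1 -> F1&~F2 -> 0
  row 14 [1110]: F1=0 F2=1 -> F1&~F2 -> 0
  row 15 [1111]: F1=0 F2=0 -> F1&~F2 -> 0
Full result column, 4 rows per line (u,v fixed per line; w,z runs 00..11 left to right):
  rows 0-3 [u,v=00]: 0000  = hex 0
  rows 4-7 [u,v=01]: 0101  = hex 5
  rows 8-11 [u,v=10]: 0000  = hex 0
  rows 12-15 [u,v=11]: 0000  = hex 0
Counterexample vector (row 0 .. row 15) = 0000010100000000
Output column grouped in 4s = 0000 0101 0000 0000 = 0x0500
Convert to decimal digit by digit (value = value*16 + digit):
  0 -> 0
  0*16 + 5 = 5
  5*16 + 0 = 80
  80*16 + 0 = 1280
Decimal = 1280

1280


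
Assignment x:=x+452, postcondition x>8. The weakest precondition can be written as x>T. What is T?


Formula: wp(x:=E, P) = P[E/x] (substitute E for x in postcondition)
Step 1: Postcondition: x>8
Step 2: Substitute x+452 for x: x+452>8
Step 3: Solve for x: x > 8-452 = -444

-444


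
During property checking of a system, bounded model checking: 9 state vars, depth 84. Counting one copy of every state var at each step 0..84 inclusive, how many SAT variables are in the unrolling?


BMC unrolls to depth k, creating one copy of each state var for steps 0..k.
Step count = 84 + 1 = 85 (steps 0 through 84)
Vars per step = 9
Total = 9 * 85 = 765

765


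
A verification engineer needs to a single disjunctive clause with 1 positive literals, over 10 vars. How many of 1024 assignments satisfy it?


Step 1: Total=2^10=1024
Step 2: Unsat when all 1 false: 2^9=512
Step 3: Sat=1024-512=512

512


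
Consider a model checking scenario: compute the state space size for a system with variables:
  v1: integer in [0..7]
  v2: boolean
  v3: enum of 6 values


State space = product of domain sizes of all variables.
Domain sizes:
  v1 (integer in [0..7]): 8
  v2 (boolean): 2
  v3 (enum of 6 values): 6
Product = 8 * 2 * 6 = 96

96


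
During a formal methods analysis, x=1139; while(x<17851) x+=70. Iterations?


Step 1: x goes from 1139 toward 17851 by 70; the body runs while x<17851, so iterations = ceil((bound-start)/step)
Step 2: Distance=16712
Step 3: ceil(16712/70)=239

239


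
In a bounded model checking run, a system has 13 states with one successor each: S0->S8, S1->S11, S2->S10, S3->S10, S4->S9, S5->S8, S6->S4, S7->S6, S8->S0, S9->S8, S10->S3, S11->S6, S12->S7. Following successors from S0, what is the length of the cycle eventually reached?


Trace from S0 until a state repeats:
  S0 -> S8 -> S0
S0 first seen at step 0, revisited at step 2.
Cycle length = 2 - 0 = 2

2


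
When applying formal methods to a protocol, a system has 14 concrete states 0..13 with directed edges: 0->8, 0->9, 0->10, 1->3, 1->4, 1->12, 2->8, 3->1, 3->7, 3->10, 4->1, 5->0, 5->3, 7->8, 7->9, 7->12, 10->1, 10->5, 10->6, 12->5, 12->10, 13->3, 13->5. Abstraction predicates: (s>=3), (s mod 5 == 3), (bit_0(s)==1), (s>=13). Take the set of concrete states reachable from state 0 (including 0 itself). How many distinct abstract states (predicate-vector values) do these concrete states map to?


BFS from 0:
Concrete reachable: {0, 1, 3, 4, 5, 6, 7, 8, 9, 10, 12}
Abstract via predicates (s>=3), (s mod 5 == 3), (bit_0(s)==1), (s>=13):
  (0,0,0,0) <- {0}
  (0,0,1,0) <- {1}
  (1,0,0,0) <- {4, 6, 10, 12}
  (1,0,1,0) <- {5, 7, 9}
  (1,1,0,0) <- {8}
  (1,1,1,0) <- {3}
Distinct abstract states = 6

6


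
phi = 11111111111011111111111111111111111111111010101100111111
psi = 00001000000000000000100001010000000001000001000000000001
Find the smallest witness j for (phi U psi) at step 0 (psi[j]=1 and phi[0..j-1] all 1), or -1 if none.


(phi U psi) at 0: need smallest j with psi[j]=1 and phi[i]=1 for all i in [0,j).
Scan from step 0:
  step 0: phi=1, psi=0 -> continue
  step 1: phi=1, psi=0 -> continue
  step 2: phi=1, psi=0 -> continue
  step 3: phi=1, psi=0 -> continue
  step 4: psi=1 and phi held for [0,4) -> witness found
Witness step = 4

4


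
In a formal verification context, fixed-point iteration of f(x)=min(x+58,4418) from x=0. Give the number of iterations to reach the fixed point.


Step 1: x=0, cap=4418, increment=58
Step 2: x grows by 58 each step until capped at 4418; fixed point is x=4418
Step 3: iterations = ceil(4418/58) = 77

77


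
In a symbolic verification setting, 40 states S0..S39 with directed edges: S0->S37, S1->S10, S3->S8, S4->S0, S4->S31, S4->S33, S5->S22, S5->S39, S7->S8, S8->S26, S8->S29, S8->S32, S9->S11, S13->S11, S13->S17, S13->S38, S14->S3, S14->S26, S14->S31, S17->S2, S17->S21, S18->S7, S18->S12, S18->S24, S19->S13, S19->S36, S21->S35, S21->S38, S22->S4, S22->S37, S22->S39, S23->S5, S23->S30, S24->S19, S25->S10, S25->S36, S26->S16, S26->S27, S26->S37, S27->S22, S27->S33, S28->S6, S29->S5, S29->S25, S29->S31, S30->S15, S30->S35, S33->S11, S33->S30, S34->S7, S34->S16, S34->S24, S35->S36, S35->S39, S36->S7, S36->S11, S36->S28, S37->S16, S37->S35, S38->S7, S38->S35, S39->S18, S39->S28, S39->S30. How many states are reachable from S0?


BFS from S0:
  layer 0: {S0}
  layer 1: {S37}
  layer 2: {S16, S35}
  layer 3: {S36, S39}
  layer 4: {S7, S11, S18, S28, S30}
  layer 5: {S6, S8, S12, S15, S24}
  layer 6: {S19, S26, S29, S32}
  layer 7: {S5, S13, S25, S27, S31}
  layer 8: {S10, S17, S22, S33, S38}
  layer 9: {S2, S4, S21}
Reachable set: {S0, S2, S4, S5, S6, S7, S8, S10, S11, S12, S13, S15, S16, S17, S18, S19, S21, S22, S24, S25, S26, S27, S28, S29, S30, S31, S32, S33, S35, S36, S37, S38, S39}
Count = 33

33


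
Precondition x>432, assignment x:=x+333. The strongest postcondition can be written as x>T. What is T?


Formula: sp(P, x:=E) = exists old_x. (x = E[old_x/x]) AND P[old_x/x] (old_x is the value of x before the assignment; eliminate old_x by solving x = E[old_x/x] for old_x)
Step 1: Precondition P: x>432, i.e. old_x > 432
Step 2: Assignment gives x = old_x + 333, so old_x = x - 333
Step 3: Substitute into P: x - 333 > 432
Step 4: Simplify: x > 432+333 = 765

765


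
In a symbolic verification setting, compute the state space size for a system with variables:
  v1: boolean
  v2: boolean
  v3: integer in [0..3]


State space = product of domain sizes of all variables.
Domain sizes:
  v1 (boolean): 2
  v2 (boolean): 2
  v3 (integer in [0..3]): 4
Product = 2 * 2 * 4 = 16

16


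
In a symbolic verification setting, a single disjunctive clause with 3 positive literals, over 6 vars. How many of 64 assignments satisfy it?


Step 1: Total=2^6=64
Step 2: Unsat when all 3 false: 2^3=8
Step 3: Sat=64-8=56

56


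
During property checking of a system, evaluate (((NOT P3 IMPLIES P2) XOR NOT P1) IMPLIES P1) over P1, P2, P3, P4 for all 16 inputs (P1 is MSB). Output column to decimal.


Formula: (((NOT P3 IMPLIES P2) XOR NOT P1) IMPLIES P1) over P1, P2, P3, P4 (16 rows)
Evaluate each row (bits = P1,P2,P3,P4, MSB first):
  row 0 [0000]: (((NOT 0 IMPLIES 0) XOR NOT 0) IMPLIES 0) -> 0
  row 1 [0001]: (((NOT 0 IMPLIES 0) XOR NOT 0) IMPLIES 0) -> 0
  row 2 [0010]: (((NOT 1 IMPLIES 0) XOR NOT 0) IMPLIES 0) -> 1
  row 3 [0011]: (((NOT 1 IMPLIES 0) XOR NOT 0) IMPLIES 0) -> 1
  row 4 [0100]: (((NOT 0 IMPLIES 1) XOR NOT 0) IMPLIES 0) -> 1
  row 5 [0101]: (((NOT 0 IMPLIES 1) XOR NOT 0) IMPLIES 0) -> 1
  row 6 [0110]: (((NOT 1 IMPLIES 1) XOR NOT 0) IMPLIES 0) -> 1
  row 7 [0111]: (((NOT 1 IMPLIES 1) XOR NOT 0) IMPLIES 0) -> 1
  row 8 [1000]: (((NOT 0 IMPLIES 0) XOR NOT 1) IMPLIES 1) -> 1
  row 9 [1001]: (((NOT 0 IMPLIES 0) XOR NOT 1) IMPLIES 1) -> 1
  row 10 [1010]: (((NOT 1 IMPLIES 0) XOR NOT 1) IMPLIES 1) -> 1
  row 11 [1011]: (((NOT 1 IMPLIES 0) XOR NOT 1) IMPLIES 1) -> 1
  row 12 [1100]: (((NOT 0 IMPLIES 1) XOR NOT 1) IMPLIES 1) -> 1
  row 13 [1101]: (((NOT 0 IMPLIES 1) XOR NOT 1) IMPLIES 1) -> 1
  row 14 [1110]: (((NOT 1 IMPLIES 1) XOR NOT 1) IMPLIES 1) -> 1
  row 15 [1111]: (((NOT 1 IMPLIES 1) XOR NOT 1) IMPLIES 1) -> 1
Full result column, 4 rows per line (P1,P2 fixed per line; P3,P4 runs 00..11 left to right):
  rows 0-3 [P1,P2=00]: 0011  = hex 3
  rows 4-7 [P1,P2=01]: 1111  = hex F
  rows 8-11 [P1,P2=10]: 1111  = hex F
  rows 12-15 [P1,P2=11]: 1111  = hex F
Output column (row 0 .. row 15) = 0011111111111111
Output column grouped in 4s = 0011 1111 1111 1111 = 0x3FFF
Convert to decimal digit by digit (value = value*16 + digit):
  3 -> 3
  3*16 + 15 (F) = 63
  63*16 + 15 (F) = 1023
  1023*16 + 15 (F) = 16383
Decimal = 16383

16383


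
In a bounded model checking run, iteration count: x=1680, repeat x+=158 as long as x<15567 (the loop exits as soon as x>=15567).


Step 1: x goes from 1680 toward 15567 by 158; the body runs while x<15567, so iterations = ceil((bound-start)/step)
Step 2: Distance=13887
Step 3: ceil(13887/158)=88

88


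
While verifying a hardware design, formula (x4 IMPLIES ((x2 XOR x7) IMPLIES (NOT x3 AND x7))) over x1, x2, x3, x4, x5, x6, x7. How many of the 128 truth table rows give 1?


Formula: (x4 IMPLIES ((x2 XOR x7) IMPLIES (NOT x3 AND x7))) over 7 vars (128 rows)
Evaluate each row (x1, x2, x3, x4, x5, x6, x7 as bits, MSB first):
  row 0 [0000000]: (0 IMPLIES ((0 XOR 0) IMPLIES (NOT 0 AND 0))) -> 1
  row 1 [0000001]: (0 IMPLIES ((0 XOR 1) IMPLIES (NOT 0 AND 1))) -> 1
  row 2 [0000010]: (0 IMPLIES ((0 XOR 0) IMPLIES (NOT 0 AND 0))) -> 1
  row 3 [0000011]: (0 IMPLIES ((0 XOR 1) IMPLIES (NOT 0 AND 1))) -> 1
  row 4 [0000100]: (0 IMPLIES ((0 XOR 0) IMPLIES (NOT 0 AND 0))) -> 1
  (every remaining row is evaluated the same way; all 128 results are listed next)
Full result column, 8 rows per line (x1,x2,x3,x4 fixed per line; x5,x6,x7 runs 000..111 left to right):
  rows 0-7 [x1,x2,x3,x4=0000]: 11111111  (ones: 8)
  rows 8-15 [x1,x2,x3,x4=0001]: 11111111  (ones: 8)
  rows 16-23 [x1,x2,x3,x4=0010]: 11111111  (ones: 8)
  rows 24-31 [x1,x2,x3,x4=0011]: 10101010  (ones: 4)
  rows 32-39 [x1,x2,x3,x4=0100]: 11111111  (ones: 8)
  rows 40-47 [x1,x2,x3,x4=0101]: 01010101  (ones: 4)
  rows 48-55 [x1,x2,x3,x4=0110]: 11111111  (ones: 8)
  rows 56-63 [x1,x2,x3,x4=0111]: 01010101  (ones: 4)
  rows 64-71 [x1,x2,x3,x4=1000]: 11111111  (ones: 8)
  rows 72-79 [x1,x2,x3,x4=1001]: 11111111  (ones: 8)
  rows 80-87 [x1,x2,x3,x4=1010]: 11111111  (ones: 8)
  rows 88-95 [x1,x2,x3,x4=1011]: 10101010  (ones: 4)
  rows 96-103 [x1,x2,x3,x4=1100]: 11111111  (ones: 8)
  rows 104-111 [x1,x2,x3,x4=1101]: 01010101  (ones: 4)
  rows 112-119 [x1,x2,x3,x4=1110]: 11111111  (ones: 8)
  rows 120-127 [x1,x2,x3,x4=1111]: 01010101  (ones: 4)
Count of 1-rows = 8+8+8+4+8+4+8+4+8+8+8+4+8+4+8+4 = 104

104


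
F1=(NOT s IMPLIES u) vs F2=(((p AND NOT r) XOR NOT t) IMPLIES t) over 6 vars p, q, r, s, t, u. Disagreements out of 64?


F1 = (NOT s IMPLIES u)
F2 = (((p AND NOT r) XOR NOT t) IMPLIES t)
Evaluate both on each of 64 rows (bits = p,q,r,s,t,u):
  row 0 [000000]: F1=0 F2=0 -> 0
  row 1 [000001]: F1=1 F2=0 (differ) -> 1
  row 2 [000010]: F1=0 F2=1 (differ) -> 1
  row 3 [000011]: F1=1 F2=1 -> 0
  row 4 [000100]: F1=1 F2=0 (differ) -> 1
  (every remaining row is evaluated the same way; all 64 results are listed next)
Full result column, 8 rows per line (p,q,r fixed per line; s,t,u runs 000..111 left to right):
  rows 0-7 [p,q,r=000]: 01101100  (ones: 4)
  rows 8-15 [p,q,r=001]: 01101100  (ones: 4)
  rows 16-23 [p,q,r=010]: 01101100  (ones: 4)
  rows 24-31 [p,q,r=011]: 01101100  (ones: 4)
  rows 32-39 [p,q,r=100]: 10100000  (ones: 2)
  rows 40-47 [p,q,r=101]: 01101100  (ones: 4)
  rows 48-55 [p,q,r=110]: 10100000  (ones: 2)
  rows 56-63 [p,q,r=111]: 01101100  (ones: 4)
Disagreements = 4+4+4+4+2+4+2+4 = 28

28


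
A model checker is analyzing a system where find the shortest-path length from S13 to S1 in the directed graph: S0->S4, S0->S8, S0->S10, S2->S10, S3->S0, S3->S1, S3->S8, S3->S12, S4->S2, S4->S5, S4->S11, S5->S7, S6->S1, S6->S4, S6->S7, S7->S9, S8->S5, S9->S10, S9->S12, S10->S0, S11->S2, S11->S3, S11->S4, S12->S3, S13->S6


BFS layer-by-layer from S13:
  dist 0: {S13}
  dist 1: {S6}
  dist 2: {S1, S4, S7}
  -> S1 reached at distance 2
Shortest path length = 2

2


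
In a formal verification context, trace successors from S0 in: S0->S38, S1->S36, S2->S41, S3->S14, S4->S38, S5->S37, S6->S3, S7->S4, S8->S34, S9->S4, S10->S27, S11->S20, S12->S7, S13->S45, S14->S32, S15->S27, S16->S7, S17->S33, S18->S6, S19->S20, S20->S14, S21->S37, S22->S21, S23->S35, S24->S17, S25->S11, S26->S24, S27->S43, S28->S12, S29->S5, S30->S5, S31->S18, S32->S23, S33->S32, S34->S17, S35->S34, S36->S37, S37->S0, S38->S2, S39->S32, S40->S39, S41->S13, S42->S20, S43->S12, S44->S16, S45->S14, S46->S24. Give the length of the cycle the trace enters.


Trace from S0 until a state repeats:
  S0 -> S38 -> S2 -> S41 -> S13 -> S45 -> S14 -> S32 -> S23 -> S35 -> S34 -> S17 -> S33 -> S32
S32 first seen at step 7, revisited at step 13.
Cycle length = 13 - 7 = 6

6


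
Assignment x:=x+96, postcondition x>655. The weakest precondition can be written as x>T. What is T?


Formula: wp(x:=E, P) = P[E/x] (substitute E for x in postcondition)
Step 1: Postcondition: x>655
Step 2: Substitute x+96 for x: x+96>655
Step 3: Solve for x: x > 655-96 = 559

559


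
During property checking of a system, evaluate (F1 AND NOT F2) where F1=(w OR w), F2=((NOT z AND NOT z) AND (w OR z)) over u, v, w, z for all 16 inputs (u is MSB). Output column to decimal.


F1 = (w OR w)
F2 = ((NOT z AND NOT z) AND (w OR z))
Counterexample to F1=>F2 is where F1=1 and F2=0.
Evaluate each row (bits = u,v,w,z, MSB first):
  row 0 [0000]: F1=0 F2=0 -> F1&~F2 -> 0
  row 1 [0001]: F1=0 F2=0 -> F1&~F2 -> 0
  row 2 [0010]: F1=1 F2=1 -> F1&~F2 -> 0
  row 3 [0011]: F1=1 F2=0 -> F1&~F2 -> 1
  row 4 [0100]: F1=0 F2=0 -> F1&~F2 -> 0
  row 5 [0101]: F1=0 F2=0 -> F1&~F2 -> 0
  row 6 [0110]: F1=1 F2=1 -> F1&~F2 -> 0
  row 7 [0111]: F1=1 F2=0 -> F1&~F2 -> 1
  row 8 [1000]: F1=0 F2=0 -> F1&~F2 -> 0
  row 9 [1001]: F1=0 F2=0 -> F1&~F2 -> 0
  row 10 [1010]: F1=1 F2=1 -> F1&~F2 -> 0
  row 11 [1011]: F1=1 F2=0 -> F1&~F2 -> 1
  row 12 [1100]: F1=0 F2=0 -> F1&~F2 -> 0
  row 13 [1101]: F1=0 F2=0 -> F1&~F2 -> 0
  row 14 [1110]: F1=1 F2=1 -> F1&~F2 -> 0
  row 15 [1111]: F1=1 F2=0 -> F1&~F2 -> 1
Full result column, 4 rows per line (u,v fixed per line; w,z runs 00..11 left to right):
  rows 0-3 [u,v=00]: 0001  = hex 1
  rows 4-7 [u,v=01]: 0001  = hex 1
  rows 8-11 [u,v=10]: 0001  = hex 1
  rows 12-15 [u,v=11]: 0001  = hex 1
Counterexample vector (row 0 .. row 15) = 0001000100010001
Output column grouped in 4s = 0001 0001 0001 0001 = 0x1111
Convert to decimal digit by digit (value = value*16 + digit):
  1 -> 1
  1*16 + 1 = 17
  17*16 + 1 = 273
  273*16 + 1 = 4369
Decimal = 4369

4369


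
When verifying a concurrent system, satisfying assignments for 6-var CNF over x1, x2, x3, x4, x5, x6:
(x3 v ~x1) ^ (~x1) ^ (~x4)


CNF with 3 clauses over 6 vars (64 assignments).
An assignment satisfies CNF iff every clause has >=1 true literal.
Check each row (bits = x1,x2,x3,x4,x5,x6; clause T/F shown):
  row 0 [000000]: clauses=TTT -> 1
  row 1 [000001]: clauses=TTT -> 1
  row 2 [000010]: clauses=TTT -> 1
  row 3 [000011]: clauses=TTT -> 1
  row 4 [000100]: clauses=TTF -> 0
  (every remaining row is evaluated the same way; all 64 results are listed next)
Full result column, 8 rows per line (x1,x2,x3 fixed per line; x4,x5,x6 runs 000..111 left to right):
  rows 0-7 [x1,x2,x3=000]: 11110000  (ones: 4)
  rows 8-15 [x1,x2,x3=001]: 11110000  (ones: 4)
  rows 16-23 [x1,x2,x3=010]: 11110000  (ones: 4)
  rows 24-31 [x1,x2,x3=011]: 11110000  (ones: 4)
  rows 32-39 [x1,x2,x3=100]: 00000000  (ones: 0)
  rows 40-47 [x1,x2,x3=101]: 00000000  (ones: 0)
  rows 48-55 [x1,x2,x3=110]: 00000000  (ones: 0)
  rows 56-63 [x1,x2,x3=111]: 00000000  (ones: 0)
Satisfying assignments = 4+4+4+4+0+0+0+0 = 16

16


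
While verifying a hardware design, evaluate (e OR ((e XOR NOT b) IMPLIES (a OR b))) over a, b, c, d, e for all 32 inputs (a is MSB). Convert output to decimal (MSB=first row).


Formula: (e OR ((e XOR NOT b) IMPLIES (a OR b))) over a, b, c, d, e (32 rows)
Evaluate each row (bits = a,b,c,d,e, MSB first):
  row 0 [00000]: (0 OR ((0 XOR NOT 0) IMPLIES (0 OR 0))) -> 0
  row 1 [00001]: (1 OR ((1 XOR NOT 0) IMPLIES (0 OR 0))) -> 1
  row 2 [00010]: (0 OR ((0 XOR NOT 0) IMPLIES (0 OR 0))) -> 0
  row 3 [00011]: (1 OR ((1 XOR NOT 0) IMPLIES (0 OR 0))) -> 1
  row 4 [00100]: (0 OR ((0 XOR NOT 0) IMPLIES (0 OR 0))) -> 0
  row 5 [00101]: (1 OR ((1 XOR NOT 0) IMPLIES (0 OR 0))) -> 1
  row 6 [00110]: (0 OR ((0 XOR NOT 0) IMPLIES (0 OR 0))) -> 0
  row 7 [00111]: (1 OR ((1 XOR NOT 0) IMPLIES (0 OR 0))) -> 1
  row 8 [01000]: (0 OR ((0 XOR NOT 1) IMPLIES (0 OR 1))) -> 1
  row 9 [01001]: (1 OR ((1 XOR NOT 1) IMPLIES (0 OR 1))) -> 1
  row 10 [01010]: (0 OR ((0 XOR NOT 1) IMPLIES (0 OR 1))) -> 1
  row 11 [01011]: (1 OR ((1 XOR NOT 1) IMPLIES (0 OR 1))) -> 1
  row 12 [01100]: (0 OR ((0 XOR NOT 1) IMPLIES (0 OR 1))) -> 1
  row 13 [01101]: (1 OR ((1 XOR NOT 1) IMPLIES (0 OR 1))) -> 1
  row 14 [01110]: (0 OR ((0 XOR NOT 1) IMPLIES (0 OR 1))) -> 1
  row 15 [01111]: (1 OR ((1 XOR NOT 1) IMPLIES (0 OR 1))) -> 1
  row 16 [10000]: (0 OR ((0 XOR NOT 0) IMPLIES (1 OR 0))) -> 1
  row 17 [10001]: (1 OR ((1 XOR NOT 0) IMPLIES (1 OR 0))) -> 1
  row 18 [10010]: (0 OR ((0 XOR NOT 0) IMPLIES (1 OR 0))) -> 1
  row 19 [10011]: (1 OR ((1 XOR NOT 0) IMPLIES (1 OR 0))) -> 1
  row 20 [10100]: (0 OR ((0 XOR NOT 0) IMPLIES (1 OR 0))) -> 1
  row 21 [10101]: (1 OR ((1 XOR NOT 0) IMPLIES (1 OR 0))) -> 1
  row 22 [10110]: (0 OR ((0 XOR NOT 0) IMPLIES (1 OR 0))) -> 1
  row 23 [10111]: (1 OR ((1 XOR NOT 0) IMPLIES (1 OR 0))) -> 1
  row 24 [11000]: (0 OR ((0 XOR NOT 1) IMPLIES (1 OR 1))) -> 1
  row 25 [11001]: (1 OR ((1 XOR NOT 1) IMPLIES (1 OR 1))) -> 1
  row 26 [11010]: (0 OR ((0 XOR NOT 1) IMPLIES (1 OR 1))) -> 1
  row 27 [11011]: (1 OR ((1 XOR NOT 1) IMPLIES (1 OR 1))) -> 1
  row 28 [11100]: (0 OR ((0 XOR NOT 1) IMPLIES (1 OR 1))) -> 1
  row 29 [11101]: (1 OR ((1 XOR NOT 1) IMPLIES (1 OR 1))) -> 1
  row 30 [11110]: (0 OR ((0 XOR NOT 1) IMPLIES (1 OR 1))) -> 1
  row 31 [11111]: (1 OR ((1 XOR NOT 1) IMPLIES (1 OR 1))) -> 1
Full result column, 4 rows per line (a,b,c fixed per line; d,e runs 00..11 left to right):
  rows 0-3 [a,b,c=000]: 0101  = hex 5
  rows 4-7 [a,b,c=001]: 0101  = hex 5
  rows 8-11 [a,b,c=010]: 1111  = hex F
  rows 12-15 [a,b,c=011]: 1111  = hex F
  rows 16-19 [a,b,c=100]: 1111  = hex F
  rows 20-23 [a,b,c=101]: 1111  = hex F
  rows 24-27 [a,b,c=110]: 1111  = hex F
  rows 28-31 [a,b,c=111]: 1111  = hex F
Output column (row 0 .. row 31) = 01010101111111111111111111111111
Output column grouped in 4s = 0101 0101 1111 1111 1111 1111 1111 1111 = 0x55FFFFFF
Convert to decimal digit by digit (value = value*16 + digit):
  5 -> 5
  5*16 + 5 = 85
  85*16 + 15 (F) = 1375
  1375*16 + 15 (F) = 22015
  22015*16 + 15 (F) = 352255
  352255*16 + 15 (F) = 5636095
  5636095*16 + 15 (F) = 90177535
  90177535*16 + 15 (F) = 1442840575
Decimal = 1442840575

1442840575


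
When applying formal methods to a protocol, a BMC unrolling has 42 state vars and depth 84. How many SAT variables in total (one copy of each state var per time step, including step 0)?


BMC unrolls to depth k, creating one copy of each state var for steps 0..k.
Step count = 84 + 1 = 85 (steps 0 through 84)
Vars per step = 42
Total = 42 * 85 = 3570

3570


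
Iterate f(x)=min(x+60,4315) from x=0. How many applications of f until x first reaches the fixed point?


Step 1: x=0, cap=4315, increment=60
Step 2: x grows by 60 each step until capped at 4315; fixed point is x=4315
Step 3: iterations = ceil(4315/60) = 72

72


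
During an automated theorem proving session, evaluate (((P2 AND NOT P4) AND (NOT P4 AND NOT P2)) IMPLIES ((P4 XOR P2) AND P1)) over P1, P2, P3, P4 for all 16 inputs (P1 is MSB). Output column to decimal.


Formula: (((P2 AND NOT P4) AND (NOT P4 AND NOT P2)) IMPLIES ((P4 XOR P2) AND P1)) over P1, P2, P3, P4 (16 rows)
Evaluate each row (bits = P1,P2,P3,P4, MSB first):
  row 0 [0000]: (((0 AND NOT 0) AND (NOT 0 AND NOT 0)) IMPLIES ((0 XOR 0) AND 0)) -> 1
  row 1 [0001]: (((0 AND NOT 1) AND (NOT 1 AND NOT 0)) IMPLIES ((1 XOR 0) AND 0)) -> 1
  row 2 [0010]: (((0 AND NOT 0) AND (NOT 0 AND NOT 0)) IMPLIES ((0 XOR 0) AND 0)) -> 1
  row 3 [0011]: (((0 AND NOT 1) AND (NOT 1 AND NOT 0)) IMPLIES ((1 XOR 0) AND 0)) -> 1
  row 4 [0100]: (((1 AND NOT 0) AND (NOT 0 AND NOT 1)) IMPLIES ((0 XOR 1) AND 0)) -> 1
  row 5 [0101]: (((1 AND NOT 1) AND (NOT 1 AND NOT 1)) IMPLIES ((1 XOR 1) AND 0)) -> 1
  row 6 [0110]: (((1 AND NOT 0) AND (NOT 0 AND NOT 1)) IMPLIES ((0 XOR 1) AND 0)) -> 1
  row 7 [0111]: (((1 AND NOT 1) AND (NOT 1 AND NOT 1)) IMPLIES ((1 XOR 1) AND 0)) -> 1
  row 8 [1000]: (((0 AND NOT 0) AND (NOT 0 AND NOT 0)) IMPLIES ((0 XOR 0) AND 1)) -> 1
  row 9 [1001]: (((0 AND NOT 1) AND (NOT 1 AND NOT 0)) IMPLIES ((1 XOR 0) AND 1)) -> 1
  row 10 [1010]: (((0 AND NOT 0) AND (NOT 0 AND NOT 0)) IMPLIES ((0 XOR 0) AND 1)) -> 1
  row 11 [1011]: (((0 AND NOT 1) AND (NOT 1 AND NOT 0)) IMPLIES ((1 XOR 0) AND 1)) -> 1
  row 12 [1100]: (((1 AND NOT 0) AND (NOT 0 AND NOT 1)) IMPLIES ((0 XOR 1) AND 1)) -> 1
  row 13 [1101]: (((1 AND NOT 1) AND (NOT 1 AND NOT 1)) IMPLIES ((1 XOR 1) AND 1)) -> 1
  row 14 [1110]: (((1 AND NOT 0) AND (NOT 0 AND NOT 1)) IMPLIES ((0 XOR 1) AND 1)) -> 1
  row 15 [1111]: (((1 AND NOT 1) AND (NOT 1 AND NOT 1)) IMPLIES ((1 XOR 1) AND 1)) -> 1
Full result column, 4 rows per line (P1,P2 fixed per line; P3,P4 runs 00..11 left to right):
  rows 0-3 [P1,P2=00]: 1111  = hex F
  rows 4-7 [P1,P2=01]: 1111  = hex F
  rows 8-11 [P1,P2=10]: 1111  = hex F
  rows 12-15 [P1,P2=11]: 1111  = hex F
Output column (row 0 .. row 15) = 1111111111111111
Output column grouped in 4s = 1111 1111 1111 1111 = 0xFFFF
Convert to decimal digit by digit (value = value*16 + digit):
  F -> 15
  15*16 + 15 (F) = 255
  255*16 + 15 (F) = 4095
  4095*16 + 15 (F) = 65535
Decimal = 65535

65535


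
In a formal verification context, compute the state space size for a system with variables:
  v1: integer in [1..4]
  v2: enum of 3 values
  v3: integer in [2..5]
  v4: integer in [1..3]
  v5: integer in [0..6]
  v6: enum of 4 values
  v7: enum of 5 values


State space = product of domain sizes of all variables.
Domain sizes:
  v1 (integer in [1..4]): 4
  v2 (enum of 3 values): 3
  v3 (integer in [2..5]): 4
  v4 (integer in [1..3]): 3
  v5 (integer in [0..6]): 7
  v6 (enum of 4 values): 4
  v7 (enum of 5 values): 5
Product = 4 * 3 * 4 * 3 * 7 * 4 * 5 = 20160

20160


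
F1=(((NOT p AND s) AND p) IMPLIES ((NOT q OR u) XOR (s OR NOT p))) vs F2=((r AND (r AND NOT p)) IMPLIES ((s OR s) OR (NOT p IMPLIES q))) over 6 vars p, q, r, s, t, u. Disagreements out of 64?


F1 = (((NOT p AND s) AND p) IMPLIES ((NOT q OR u) XOR (s OR NOT p)))
F2 = ((r AND (r AND NOT p)) IMPLIES ((s OR s) OR (NOT p IMPLIES q)))
Evaluate both on each of 64 rows (bits = p,q,r,s,t,u):
  row 0 [000000]: F1=1 F2=1 -> 0
  row 1 [000001]: F1=1 F2=1 -> 0
  row 2 [000010]: F1=1 F2=1 -> 0
  row 3 [000011]: F1=1 F2=1 -> 0
  row 4 [000100]: F1=1 F2=1 -> 0
  (every remaining row is evaluated the same way; all 64 results are listed next)
Full result column, 8 rows per line (p,q,r fixed per line; s,t,u runs 000..111 left to right):
  rows 0-7 [p,q,r=000]: 00000000  (ones: 0)
  rows 8-15 [p,q,r=001]: 11110000  (ones: 4)
  rows 16-23 [p,q,r=010]: 00000000  (ones: 0)
  rows 24-31 [p,q,r=011]: 00000000  (ones: 0)
  rows 32-39 [p,q,r=100]: 00000000  (ones: 0)
  rows 40-47 [p,q,r=101]: 00000000  (ones: 0)
  rows 48-55 [p,q,r=110]: 00000000  (ones: 0)
  rows 56-63 [p,q,r=111]: 00000000  (ones: 0)
Disagreements = 0+4+0+0+0+0+0+0 = 4

4


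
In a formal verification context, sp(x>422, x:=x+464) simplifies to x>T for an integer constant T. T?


Formula: sp(P, x:=E) = exists old_x. (x = E[old_x/x]) AND P[old_x/x] (old_x is the value of x before the assignment; eliminate old_x by solving x = E[old_x/x] for old_x)
Step 1: Precondition P: x>422, i.e. old_x > 422
Step 2: Assignment gives x = old_x + 464, so old_x = x - 464
Step 3: Substitute into P: x - 464 > 422
Step 4: Simplify: x > 422+464 = 886

886


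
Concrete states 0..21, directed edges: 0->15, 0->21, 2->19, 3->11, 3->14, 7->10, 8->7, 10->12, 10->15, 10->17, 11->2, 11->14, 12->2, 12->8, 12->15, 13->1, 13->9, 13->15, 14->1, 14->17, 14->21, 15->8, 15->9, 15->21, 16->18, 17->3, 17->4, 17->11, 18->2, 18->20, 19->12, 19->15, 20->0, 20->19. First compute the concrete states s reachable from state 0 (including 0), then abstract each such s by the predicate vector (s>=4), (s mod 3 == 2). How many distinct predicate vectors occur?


BFS from 0:
Concrete reachable: {0, 1, 2, 3, 4, 7, 8, 9, 10, 11, 12, 14, 15, 17, 19, 21}
Abstract via predicates (s>=4), (s mod 3 == 2):
  (0,0) <- {0, 1, 3}
  (0,1) <- {2}
  (1,0) <- {4, 7, 9, 10, 12, 15, 19, 21}
  (1,1) <- {8, 11, 14, 17}
Distinct abstract states = 4

4


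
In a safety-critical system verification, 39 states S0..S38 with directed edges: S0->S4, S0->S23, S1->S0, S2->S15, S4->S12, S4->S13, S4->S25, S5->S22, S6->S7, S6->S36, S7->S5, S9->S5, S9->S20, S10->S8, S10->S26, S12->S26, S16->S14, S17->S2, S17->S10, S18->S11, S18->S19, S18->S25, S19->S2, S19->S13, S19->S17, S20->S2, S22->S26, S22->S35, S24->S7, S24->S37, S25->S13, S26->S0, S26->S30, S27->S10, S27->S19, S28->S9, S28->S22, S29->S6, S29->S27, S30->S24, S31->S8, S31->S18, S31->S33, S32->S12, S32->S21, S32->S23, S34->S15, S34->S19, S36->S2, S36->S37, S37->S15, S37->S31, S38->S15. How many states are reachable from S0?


BFS from S0:
  layer 0: {S0}
  layer 1: {S4, S23}
  layer 2: {S12, S13, S25}
  layer 3: {S26}
  layer 4: {S30}
  layer 5: {S24}
  layer 6: {S7, S37}
  layer 7: {S5, S15, S31}
  layer 8: {S8, S18, S22, S33}
  layer 9: {S11, S19, S35}
  layer 10: {S2, S17}
  layer 11: {S10}
Reachable set: {S0, S2, S4, S5, S7, S8, S10, S11, S12, S13, S15, S17, S18, S19, S22, S23, S24, S25, S26, S30, S31, S33, S35, S37}
Count = 24

24


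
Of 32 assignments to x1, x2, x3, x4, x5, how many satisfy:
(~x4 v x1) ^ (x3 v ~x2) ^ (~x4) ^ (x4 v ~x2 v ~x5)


CNF with 4 clauses over 5 vars (32 assignments).
An assignment satisfies CNF iff every clause has >=1 true literal.
Check each row (bits = x1,x2,x3,x4,x5; clause T/F shown):
  row 0 [00000]: clauses=TTTT -> 1
  row 1 [00001]: clauses=TTTT -> 1
  row 2 [00010]: clauses=FTFT -> 0
  row 3 [00011]: clauses=FTFT -> 0
  row 4 [00100]: clauses=TTTT -> 1
  row 5 [00101]: clauses=TTTT -> 1
  row 6 [00110]: clauses=FTFT -> 0
  row 7 [00111]: clauses=FTFT -> 0
  row 8 [01000]: clauses=TFTT -> 0
  row 9 [01001]: clauses=TFTF -> 0
  row 10 [01010]: clauses=FFFT -> 0
  row 11 [01011]: clauses=FFFT -> 0
  row 12 [01100]: clauses=TTTT -> 1
  row 13 [01101]: clauses=TTTF -> 0
  row 14 [01110]: clauses=FTFT -> 0
  row 15 [01111]: clauses=FTFT -> 0
  row 16 [10000]: clauses=TTTT -> 1
  row 17 [10001]: clauses=TTTT -> 1
  row 18 [10010]: clauses=TTFT -> 0
  row 19 [10011]: clauses=TTFT -> 0
  row 20 [10100]: clauses=TTTT -> 1
  row 21 [10101]: clauses=TTTT -> 1
  row 22 [10110]: clauses=TTFT -> 0
  row 23 [10111]: clauses=TTFT -> 0
  row 24 [11000]: clauses=TFTT -> 0
  row 25 [11001]: clauses=TFTF -> 0
  row 26 [11010]: clauses=TFFT -> 0
  row 27 [11011]: clauses=TFFT -> 0
  row 28 [11100]: clauses=TTTT -> 1
  row 29 [11101]: clauses=TTTF -> 0
  row 30 [11110]: clauses=TTFT -> 0
  row 31 [11111]: clauses=TTFT -> 0
Full result column, 8 rows per line (x1,x2 fixed per line; x3,x4,x5 runs 000..111 left to right):
  rows 0-7 [x1,x2=00]: 11001100  (ones: 4)
  rows 8-15 [x1,x2=01]: 00001000  (ones: 1)
  rows 16-23 [x1,x2=10]: 11001100  (ones: 4)
  rows 24-31 [x1,x2=11]: 00001000  (ones: 1)
Satisfying assignments = 4+1+4+1 = 10

10


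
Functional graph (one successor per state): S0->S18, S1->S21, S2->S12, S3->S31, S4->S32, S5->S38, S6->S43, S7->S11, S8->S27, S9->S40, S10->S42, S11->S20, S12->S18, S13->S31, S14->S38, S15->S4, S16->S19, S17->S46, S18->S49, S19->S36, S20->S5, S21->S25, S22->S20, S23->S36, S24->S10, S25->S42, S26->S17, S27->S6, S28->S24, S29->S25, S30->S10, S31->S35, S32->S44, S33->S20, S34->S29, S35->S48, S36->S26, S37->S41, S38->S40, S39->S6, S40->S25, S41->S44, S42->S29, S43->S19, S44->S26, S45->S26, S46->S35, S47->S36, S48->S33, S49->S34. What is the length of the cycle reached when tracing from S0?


Trace from S0 until a state repeats:
  S0 -> S18 -> S49 -> S34 -> S29 -> S25 -> S42 -> S29
S29 first seen at step 4, revisited at step 7.
Cycle length = 7 - 4 = 3

3


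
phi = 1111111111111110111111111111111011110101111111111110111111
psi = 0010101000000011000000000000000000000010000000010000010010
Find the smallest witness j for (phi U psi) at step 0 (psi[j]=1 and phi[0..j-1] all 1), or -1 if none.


(phi U psi) at 0: need smallest j with psi[j]=1 and phi[i]=1 for all i in [0,j).
Scan from step 0:
  step 0: phi=1, psi=0 -> continue
  step 1: phi=1, psi=0 -> continue
  step 2: psi=1 and phi held for [0,2) -> witness found
Witness step = 2

2


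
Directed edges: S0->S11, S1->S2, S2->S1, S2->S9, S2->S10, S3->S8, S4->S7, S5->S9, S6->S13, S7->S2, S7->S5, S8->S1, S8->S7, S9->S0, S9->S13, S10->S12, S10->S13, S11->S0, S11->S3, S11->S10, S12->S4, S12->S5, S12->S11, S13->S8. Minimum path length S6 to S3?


BFS layer-by-layer from S6:
  dist 0: {S6}
  dist 1: {S13}
  dist 2: {S8}
  dist 3: {S1, S7}
  dist 4: {S2, S5}
  dist 5: {S9, S10}
  dist 6: {S0, S12}
  dist 7: {S4, S11}
  dist 8: {S3}
  -> S3 reached at distance 8
Shortest path length = 8

8


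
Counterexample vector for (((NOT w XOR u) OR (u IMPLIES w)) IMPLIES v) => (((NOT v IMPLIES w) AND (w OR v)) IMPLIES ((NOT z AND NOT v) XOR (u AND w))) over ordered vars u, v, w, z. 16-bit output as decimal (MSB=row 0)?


F1 = (((NOT w XOR u) OR (u IMPLIES w)) IMPLIES v)
F2 = (((NOT v IMPLIES w) AND (w OR v)) IMPLIES ((NOT z AND NOT v) XOR (u AND w)))
Counterexample to F1=>F2 is where F1=1 and F2=0.
Evaluate each row (bits = u,v,w,z, MSB first):
  row 0 [0000]: F1=0 F2=1 -> F1&~F2 -> 0
  row 1 [0001]: F1=0 F2=1 -> F1&~F2 -> 0
  row 2 [0010]: F1=0 F2=1 -> F1&~F2 -> 0
  row 3 [0011]: F1=0 F2=0 -> F1&~F2 -> 0
  row 4 [0100]: F1=1 F2=0 -> F1&~F2 -> 1
  row 5 [0101]: F1=1 F2=0 -> F1&~F2 -> 1
  row 6 [0110]: F1=1 F2=0 -> F1&~F2 -> 1
  row 7 [0111]: F1=1 F2=0 -> F1&~F2 -> 1
  row 8 [1000]: F1=1 F2=1 -> F1&~F2 -> 0
  row 9 [1001]: F1=1 F2=1 -> F1&~F2 -> 0
  row 10 [1010]: F1=0 F2=0 -> F1&~F2 -> 0
  row 11 [1011]: F1=0 F2=1 -> F1&~F2 -> 0
  row 12 [1100]: F1=1 F2=0 -> F1&~F2 -> 1
  row 13 [1101]: F1=1 F2=0 -> F1&~F2 -> 1
  row 14 [1110]: F1=1 F2=1 -> F1&~F2 -> 0
  row 15 [1111]: F1=1 F2=1 -> F1&~F2 -> 0
Full result column, 4 rows per line (u,v fixed per line; w,z runs 00..11 left to right):
  rows 0-3 [u,v=00]: 0000  = hex 0
  rows 4-7 [u,v=01]: 1111  = hex F
  rows 8-11 [u,v=10]: 0000  = hex 0
  rows 12-15 [u,v=11]: 1100  = hex C
Counterexample vector (row 0 .. row 15) = 0000111100001100
Output column grouped in 4s = 0000 1111 0000 1100 = 0x0F0C
Convert to decimal digit by digit (value = value*16 + digit):
  0 -> 0
  0*16 + 15 (F) = 15
  15*16 + 0 = 240
  240*16 + 12 (C) = 3852
Decimal = 3852

3852


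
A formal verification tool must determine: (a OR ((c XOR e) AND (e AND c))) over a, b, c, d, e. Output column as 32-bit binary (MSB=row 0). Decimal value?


Formula: (a OR ((c XOR e) AND (e AND c))) over a, b, c, d, e (32 rows)
Evaluate each row (bits = a,b,c,d,e, MSB first):
  row 0 [00000]: (0 OR ((0 XOR 0) AND (0 AND 0))) -> 0
  row 1 [00001]: (0 OR ((0 XOR 1) AND (1 AND 0))) -> 0
  row 2 [00010]: (0 OR ((0 XOR 0) AND (0 AND 0))) -> 0
  row 3 [00011]: (0 OR ((0 XOR 1) AND (1 AND 0))) -> 0
  row 4 [00100]: (0 OR ((1 XOR 0) AND (0 AND 1))) -> 0
  row 5 [00101]: (0 OR ((1 XOR 1) AND (1 AND 1))) -> 0
  row 6 [00110]: (0 OR ((1 XOR 0) AND (0 AND 1))) -> 0
  row 7 [00111]: (0 OR ((1 XOR 1) AND (1 AND 1))) -> 0
  row 8 [01000]: (0 OR ((0 XOR 0) AND (0 AND 0))) -> 0
  row 9 [01001]: (0 OR ((0 XOR 1) AND (1 AND 0))) -> 0
  row 10 [01010]: (0 OR ((0 XOR 0) AND (0 AND 0))) -> 0
  row 11 [01011]: (0 OR ((0 XOR 1) AND (1 AND 0))) -> 0
  row 12 [01100]: (0 OR ((1 XOR 0) AND (0 AND 1))) -> 0
  row 13 [01101]: (0 OR ((1 XOR 1) AND (1 AND 1))) -> 0
  row 14 [01110]: (0 OR ((1 XOR 0) AND (0 AND 1))) -> 0
  row 15 [01111]: (0 OR ((1 XOR 1) AND (1 AND 1))) -> 0
  row 16 [10000]: (1 OR ((0 XOR 0) AND (0 AND 0))) -> 1
  row 17 [10001]: (1 OR ((0 XOR 1) AND (1 AND 0))) -> 1
  row 18 [10010]: (1 OR ((0 XOR 0) AND (0 AND 0))) -> 1
  row 19 [10011]: (1 OR ((0 XOR 1) AND (1 AND 0))) -> 1
  row 20 [10100]: (1 OR ((1 XOR 0) AND (0 AND 1))) -> 1
  row 21 [10101]: (1 OR ((1 XOR 1) AND (1 AND 1))) -> 1
  row 22 [10110]: (1 OR ((1 XOR 0) AND (0 AND 1))) -> 1
  row 23 [10111]: (1 OR ((1 XOR 1) AND (1 AND 1))) -> 1
  row 24 [11000]: (1 OR ((0 XOR 0) AND (0 AND 0))) -> 1
  row 25 [11001]: (1 OR ((0 XOR 1) AND (1 AND 0))) -> 1
  row 26 [11010]: (1 OR ((0 XOR 0) AND (0 AND 0))) -> 1
  row 27 [11011]: (1 OR ((0 XOR 1) AND (1 AND 0))) -> 1
  row 28 [11100]: (1 OR ((1 XOR 0) AND (0 AND 1))) -> 1
  row 29 [11101]: (1 OR ((1 XOR 1) AND (1 AND 1))) -> 1
  row 30 [11110]: (1 OR ((1 XOR 0) AND (0 AND 1))) -> 1
  row 31 [11111]: (1 OR ((1 XOR 1) AND (1 AND 1))) -> 1
Full result column, 4 rows per line (a,b,c fixed per line; d,e runs 00..11 left to right):
  rows 0-3 [a,b,c=000]: 0000  = hex 0
  rows 4-7 [a,b,c=001]: 0000  = hex 0
  rows 8-11 [a,b,c=010]: 0000  = hex 0
  rows 12-15 [a,b,c=011]: 0000  = hex 0
  rows 16-19 [a,b,c=100]: 1111  = hex F
  rows 20-23 [a,b,c=101]: 1111  = hex F
  rows 24-27 [a,b,c=110]: 1111  = hex F
  rows 28-31 [a,b,c=111]: 1111  = hex F
Output column (row 0 .. row 31) = 00000000000000001111111111111111
Output column grouped in 4s = 0000 0000 0000 0000 1111 1111 1111 1111 = 0x0000FFFF
Convert to decimal digit by digit (value = value*16 + digit):
  0 -> 0
  0*16 + 0 = 0
  0*16 + 0 = 0
  0*16 + 0 = 0
  0*16 + 15 (F) = 15
  15*16 + 15 (F) = 255
  255*16 + 15 (F) = 4095
  4095*16 + 15 (F) = 65535
Decimal = 65535

65535


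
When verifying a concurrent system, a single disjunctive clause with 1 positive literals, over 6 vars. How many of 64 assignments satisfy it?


Step 1: Total=2^6=64
Step 2: Unsat when all 1 false: 2^5=32
Step 3: Sat=64-32=32

32


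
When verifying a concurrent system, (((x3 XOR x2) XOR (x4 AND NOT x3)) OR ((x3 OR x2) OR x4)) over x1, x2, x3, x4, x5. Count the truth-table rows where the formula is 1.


Formula: (((x3 XOR x2) XOR (x4 AND NOT x3)) OR ((x3 OR x2) OR x4)) over 5 vars (32 rows)
Evaluate each row (x1, x2, x3, x4, x5 as bits, MSB first):
  row 0 [00000]: (((0 XOR 0) XOR (0 AND NOT 0)) OR ((0 OR 0) OR 0)) -> 0
  row 1 [00001]: (((0 XOR 0) XOR (0 AND NOT 0)) OR ((0 OR 0) OR 0)) -> 0
  row 2 [00010]: (((0 XOR 0) XOR (1 AND NOT 0)) OR ((0 OR 0) OR 1)) -> 1
  row 3 [00011]: (((0 XOR 0) XOR (1 AND NOT 0)) OR ((0 OR 0) OR 1)) -> 1
  row 4 [00100]: (((1 XOR 0) XOR (0 AND NOT 1)) OR ((1 OR 0) OR 0)) -> 1
  row 5 [00101]: (((1 XOR 0) XOR (0 AND NOT 1)) OR ((1 OR 0) OR 0)) -> 1
  row 6 [00110]: (((1 XOR 0) XOR (1 AND NOT 1)) OR ((1 OR 0) OR 1)) -> 1
  row 7 [00111]: (((1 XOR 0) XOR (1 AND NOT 1)) OR ((1 OR 0) OR 1)) -> 1
  row 8 [01000]: (((0 XOR 1) XOR (0 AND NOT 0)) OR ((0 OR 1) OR 0)) -> 1
  row 9 [01001]: (((0 XOR 1) XOR (0 AND NOT 0)) OR ((0 OR 1) OR 0)) -> 1
  row 10 [01010]: (((0 XOR 1) XOR (1 AND NOT 0)) OR ((0 OR 1) OR 1)) -> 1
  row 11 [01011]: (((0 XOR 1) XOR (1 AND NOT 0)) OR ((0 OR 1) OR 1)) -> 1
  row 12 [01100]: (((1 XOR 1) XOR (0 AND NOT 1)) OR ((1 OR 1) OR 0)) -> 1
  row 13 [01101]: (((1 XOR 1) XOR (0 AND NOT 1)) OR ((1 OR 1) OR 0)) -> 1
  row 14 [01110]: (((1 XOR 1) XOR (1 AND NOT 1)) OR ((1 OR 1) OR 1)) -> 1
  row 15 [01111]: (((1 XOR 1) XOR (1 AND NOT 1)) OR ((1 OR 1) OR 1)) -> 1
  row 16 [10000]: (((0 XOR 0) XOR (0 AND NOT 0)) OR ((0 OR 0) OR 0)) -> 0
  row 17 [10001]: (((0 XOR 0) XOR (0 AND NOT 0)) OR ((0 OR 0) OR 0)) -> 0
  row 18 [10010]: (((0 XOR 0) XOR (1 AND NOT 0)) OR ((0 OR 0) OR 1)) -> 1
  row 19 [10011]: (((0 XOR 0) XOR (1 AND NOT 0)) OR ((0 OR 0) OR 1)) -> 1
  row 20 [10100]: (((1 XOR 0) XOR (0 AND NOT 1)) OR ((1 OR 0) OR 0)) -> 1
  row 21 [10101]: (((1 XOR 0) XOR (0 AND NOT 1)) OR ((1 OR 0) OR 0)) -> 1
  row 22 [10110]: (((1 XOR 0) XOR (1 AND NOT 1)) OR ((1 OR 0) OR 1)) -> 1
  row 23 [10111]: (((1 XOR 0) XOR (1 AND NOT 1)) OR ((1 OR 0) OR 1)) -> 1
  row 24 [11000]: (((0 XOR 1) XOR (0 AND NOT 0)) OR ((0 OR 1) OR 0)) -> 1
  row 25 [11001]: (((0 XOR 1) XOR (0 AND NOT 0)) OR ((0 OR 1) OR 0)) -> 1
  row 26 [11010]: (((0 XOR 1) XOR (1 AND NOT 0)) OR ((0 OR 1) OR 1)) -> 1
  row 27 [11011]: (((0 XOR 1) XOR (1 AND NOT 0)) OR ((0 OR 1) OR 1)) -> 1
  row 28 [11100]: (((1 XOR 1) XOR (0 AND NOT 1)) OR ((1 OR 1) OR 0)) -> 1
  row 29 [11101]: (((1 XOR 1) XOR (0 AND NOT 1)) OR ((1 OR 1) OR 0)) -> 1
  row 30 [11110]: (((1 XOR 1) XOR (1 AND NOT 1)) OR ((1 OR 1) OR 1)) -> 1
  row 31 [11111]: (((1 XOR 1) XOR (1 AND NOT 1)) OR ((1 OR 1) OR 1)) -> 1
Full result column, 8 rows per line (x1,x2 fixed per line; x3,x4,x5 runs 000..111 left to right):
  rows 0-7 [x1,x2=00]: 00111111  (ones: 6)
  rows 8-15 [x1,x2=01]: 11111111  (ones: 8)
  rows 16-23 [x1,x2=10]: 00111111  (ones: 6)
  rows 24-31 [x1,x2=11]: 11111111  (ones: 8)
Count of 1-rows = 6+8+6+8 = 28

28
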